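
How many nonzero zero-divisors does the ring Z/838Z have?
Z/838Z has 419 nonzero zero-divisors

In Z/838Z each nonzero element is either a unit (gcd with 838 is 1) or a zero-divisor (gcd > 1). The number of units is φ(838): factorise 838 = 2 · 419, so φ(838) = (2 − 1) · (419 − 1) = 1 · 418 = 418. The nonzero elements number 838 − 1 = 837. Hence the nonzero zero-divisors number 837 − 418 = 419.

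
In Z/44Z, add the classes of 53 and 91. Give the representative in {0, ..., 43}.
Reduce the summands first: 53 ≡ 9, 91 ≡ 3 (mod 44), so 53 + 91 ≡ 9 + 3 (mod 44). 9 + 3 = 12; 12 = 0·44 + 12, so (53 + 91) mod 44 = 12.

Final answer: 12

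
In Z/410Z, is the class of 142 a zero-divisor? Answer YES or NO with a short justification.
YES

gcd(142, 410) = 2 > 1, so 142 is not a unit in Z/410Z. In Z/nZ every nonzero non-unit is a zero-divisor: explicitly, take b = 410/gcd = 205 ≠ 0 (mod 410); then 142·205 = 29110 = 71·410, i.e. 142·205 ≡ 0 (mod 410). So 142 is a zero-divisor.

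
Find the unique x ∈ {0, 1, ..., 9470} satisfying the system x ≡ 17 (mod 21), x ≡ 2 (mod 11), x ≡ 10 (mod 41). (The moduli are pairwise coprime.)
The moduli 21, 11, 41 are pairwise coprime, so by the CRT there is a unique solution mod 21·11·41 = 9471.
Solve by successive substitution. Start with x ≡ 17 (mod 21).
  Combine with x ≡ 2 (mod 11): write x = 17 + 21·t and require 17 + 21·t ≡ 2 (mod 11), i.e. 21·t ≡ 2 − 17 ≡ 7 (mod 11). Since 21^(−1) ≡ 10 (mod 11) (21 ≡ 10 (mod 11)), t ≡ 10·7 ≡ 4 (mod 11). So x ≡ 17 + 21·4 = 101 (mod 231).
  Combine with x ≡ 10 (mod 41): write x = 101 + 231·t and require 101 + 231·t ≡ 10 (mod 41), i.e. 231·t ≡ 10 − 101 ≡ 32 (mod 41). Since 231^(−1) ≡ 30 (mod 41) (231 ≡ 26 (mod 41)), t ≡ 30·32 ≡ 17 (mod 41). So x ≡ 101 + 231·17 = 4028 (mod 9471).
Unique solution in [0, 9471): x = 4028.

Final answer: x ≡ 4028 (mod 9471); the representative in [0, 9471) is 4028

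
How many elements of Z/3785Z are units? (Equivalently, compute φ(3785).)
An element a ∈ Z/3785Z is a unit iff gcd(a, 3785) = 1, so the number of units is φ(3785). φ is multiplicative, with φ(p^e) = p^e − p^(e−1). Factorise 3785 = 5 · 757. Then
  φ(3785) = (5 − 1) · (757 − 1) = 4 · 756 = 3024.

Final answer: Z/3785Z has φ(3785) = 3024 units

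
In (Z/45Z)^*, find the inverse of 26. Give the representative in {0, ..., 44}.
26^(−1) ≡ 26 (mod 45)

Apply the extended Euclidean algorithm to (45, 26), tracking rows (r, s, t) with s·45 + t·26 = r. Each division r_prev = q·r_cur + r_new produces the new row as (previous row) − q·(current row):
  row A: (45, 1, 0)   [1·45 + 0·26 = 45]
  row B: (26, 0, 1)   [0·45 + 1·26 = 26]
  45 = 1·26 + 19   → row C = row A − 1·row B = (19, 1, −1)   [check: 1·45 − 1·26 = 19]
  26 = 1·19 + 7   → row D = row B − 1·row C = (7, −1, 2)   [check: −1·45 + 2·26 = 7]
  19 = 2·7 + 5   → row E = row C − 2·row D = (5, 3, −5)   [check: 3·45 − 5·26 = 5]
  7 = 1·5 + 2   → row F = row D − 1·row E = (2, −4, 7)   [check: −4·45 + 7·26 = 2]
  5 = 2·2 + 1   → row G = row E − 2·row F = (1, 11, −19)   [check: 11·45 − 19·26 = 1]
  2 = 2·1 + 0   → remainder 0, stop. gcd = 1 (last nonzero row G).
The gcd is 1, so 26 is invertible mod 45. The last nonzero row gives 11·45 − 19·26 = 1, so t = −19. So 26^(−1) ≡ −19 ≡ 26 (mod 45). Verify: 26 · 26 = 676 ≡ 1 (mod 45). ✓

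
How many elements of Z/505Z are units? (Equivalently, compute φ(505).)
An element a ∈ Z/505Z is a unit iff gcd(a, 505) = 1, so the number of units is φ(505). φ is multiplicative, with φ(p^e) = p^e − p^(e−1). Factorise 505 = 5 · 101. Then
  φ(505) = (5 − 1) · (101 − 1) = 4 · 100 = 400.

Final answer: Z/505Z has φ(505) = 400 units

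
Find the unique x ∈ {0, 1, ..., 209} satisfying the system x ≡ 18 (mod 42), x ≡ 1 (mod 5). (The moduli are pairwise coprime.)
x ≡ 186 (mod 210); the representative in [0, 210) is 186

The moduli 42, 5 are pairwise coprime, so by the CRT there is a unique solution mod 42·5 = 210.
Solve by successive substitution. Start with x ≡ 18 (mod 42).
  Combine with x ≡ 1 (mod 5): write x = 18 + 42·t and require 18 + 42·t ≡ 1 (mod 5), i.e. 42·t ≡ 1 − 18 ≡ 3 (mod 5). Since 42^(−1) ≡ 3 (mod 5) (42 ≡ 2 (mod 5)), t ≡ 3·3 ≡ 4 (mod 5). So x ≡ 18 + 42·4 = 186 (mod 210).
Unique solution in [0, 210): x = 186.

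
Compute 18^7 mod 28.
Use repeated squaring. Binary(7) = 111. Walk through the bits of the exponent 7 left-to-right: at each bit after the leading one, square the running value, then multiply by 18 if the bit is 1 (always reducing mod 28):
  bit 1 = 1 (leading): start with 18.
  bit 2 = 1: square 18^2 = 324 ≡ 16; bit is 1, so multiply 16·18 = 288 ≡ 8 (mod 28).
  bit 3 = 1: square 8^2 = 64 ≡ 8; bit is 1, so multiply 8·18 = 144 ≡ 4 (mod 28).
Final value: 18^7 ≡ 4 (mod 28).

Final answer: 4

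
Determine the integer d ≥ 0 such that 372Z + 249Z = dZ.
In the PID Z, (a, b) is generated by gcd(a, b). Compute gcd(372, 249) with the extended Euclidean algorithm, tracking rows (r, s, t) with s·372 + t·249 = r:
  row A: (372, 1, 0)   [1·372 + 0·249 = 372]
  row B: (249, 0, 1)   [0·372 + 1·249 = 249]
  372 = 1·249 + 123   → row C = row A − 1·row B = (123, 1, −1)   [check: 1·372 − 1·249 = 123]
  249 = 2·123 + 3   → row D = row B − 2·row C = (3, −2, 3)   [check: −2·372 + 3·249 = 3]
  123 = 41·3 + 0   → remainder 0, stop. gcd = 3 (last nonzero row D).
So gcd(372, 249) = 3, with Bézout identity −2·372 + 3·249 = 3. Containment (⊇): the Bézout identity exhibits 3 as an element of (372, 249), giving (3) ⊆ (372, 249). Containment (⊆): since 3 | 372 and 3 | 249 (372 = 3·124, 249 = 3·83), every Z-linear combination of 372 and 249 is divisible by 3, so (372, 249) ⊆ (3). Therefore (372, 249) = (3), d = 3.

Final answer: (372, 249) = (3); d = 3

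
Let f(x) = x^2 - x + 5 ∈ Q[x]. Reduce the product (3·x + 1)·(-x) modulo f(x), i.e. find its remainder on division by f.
First multiply in Q[x] without reducing: a · b = -3·x^2 - x. Now divide by f(x) = x^2 - x + 5, eliminating the leading term at each step:
  leading term -3·x^2: subtract (-3)·f(x) = -3·x^2 + 3·x - 15, leaving 15 - 4·x
The degree is now < 2, so this is the remainder. Hence a · b ≡ 15 - 4·x in Q[x]/(f).

Final answer: a · b ≡ 15 - 4·x (mod f(x))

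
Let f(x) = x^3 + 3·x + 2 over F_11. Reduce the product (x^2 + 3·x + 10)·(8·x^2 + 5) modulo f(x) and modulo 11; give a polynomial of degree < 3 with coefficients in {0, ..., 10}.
a · b ≡ 6·x^2 + 4·x + 2 (mod f(x))

Multiply as integer polynomials: a · b = 8·x^4 + 24·x^3 + 85·x^2 + 15·x + 50. Reducing coefficients mod 11: a · b ≡ 8·x^4 + 2·x^3 + 8·x^2 + 4·x + 6. Now divide by f(x) = x^3 + 3·x + 2 in F_11[x], eliminating the leading term at each step:
  leading term 8·x^4: subtract (8·x)·f(x) = 8·x^4 + 2·x^2 + 5·x, leaving 2·x^3 + 6·x^2 + 10·x + 6 (coefficients mod 11)
  leading term 2·x^3: subtract (2)·f(x) = 2·x^3 + 6·x + 4, leaving 6·x^2 + 4·x + 2 (coefficients mod 11)
The degree is now < 3, so this is the remainder. Hence a · b ≡ 6·x^2 + 4·x + 2 in F_11[x]/(f).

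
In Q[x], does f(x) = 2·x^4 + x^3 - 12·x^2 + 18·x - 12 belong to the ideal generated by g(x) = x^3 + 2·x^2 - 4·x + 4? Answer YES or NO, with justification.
In Q[x] the ideal (g) consists of all multiples of g, so f ∈ (g) iff g | f, i.e. iff the remainder of f on division by g is 0. Divide f by g (g is monic, so eliminate the leading term of the running remainder at each step):
  leading term 2·x^4: subtract (2·x)·g(x) = 2·x^4 + 4·x^3 - 8·x^2 + 8·x, leaving -3·x^3 - 4·x^2 + 10·x - 12
  leading term -3·x^3: subtract (-3)·g(x) = -3·x^3 - 6·x^2 + 12·x - 12, leaving 2·x^2 - 2·x
The remainder r(x) = 2·x^2 - 2·x ≠ 0 (and deg r < deg g), so g ∤ f, i.e. f ∉ (g).

Final answer: NO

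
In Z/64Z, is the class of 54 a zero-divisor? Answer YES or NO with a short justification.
gcd(54, 64) = 2 > 1, so 54 is not a unit in Z/64Z. In Z/nZ every nonzero non-unit is a zero-divisor: explicitly, take b = 64/gcd = 32 ≠ 0 (mod 64); then 54·32 = 1728 = 27·64, i.e. 54·32 ≡ 0 (mod 64). So 54 is a zero-divisor.

Final answer: YES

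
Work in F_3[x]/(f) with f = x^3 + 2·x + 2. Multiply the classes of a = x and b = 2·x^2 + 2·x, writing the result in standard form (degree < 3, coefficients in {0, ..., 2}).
Multiply as integer polynomials: a · b = 2·x^3 + 2·x^2. Reducing coefficients mod 3: a · b ≡ 2·x^3 + 2·x^2. Now divide by f(x) = x^3 + 2·x + 2 in F_3[x], eliminating the leading term at each step:
  leading term 2·x^3: subtract (2)·f(x) = 2·x^3 + x + 1, leaving 2·x^2 + 2·x + 2 (coefficients mod 3)
The degree is now < 3, so this is the remainder. Hence a · b ≡ 2·x^2 + 2·x + 2 in F_3[x]/(f).

Final answer: a · b ≡ 2·x^2 + 2·x + 2 (mod f(x))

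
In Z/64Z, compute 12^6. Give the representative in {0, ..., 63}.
Use repeated squaring. Binary(6) = 110. Walk through the bits of the exponent 6 left-to-right: at each bit after the leading one, square the running value, then multiply by 12 if the bit is 1 (always reducing mod 64):
  bit 1 = 1 (leading): start with 12.
  bit 2 = 1: square 12^2 = 144 ≡ 16; bit is 1, so multiply 16·12 = 192 ≡ 0 (mod 64).
  bit 3 = 0: square 0^2 = 0 (mod 64).
Final value: 12^6 ≡ 0 (mod 64).

Final answer: 0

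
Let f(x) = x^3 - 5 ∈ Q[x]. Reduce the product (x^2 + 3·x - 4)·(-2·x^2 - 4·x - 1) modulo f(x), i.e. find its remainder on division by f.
a · b ≡ -5·x^2 + 3·x - 46 (mod f(x))

First multiply in Q[x] without reducing: a · b = -2·x^4 - 10·x^3 - 5·x^2 + 13·x + 4. Now divide by f(x) = x^3 - 5, eliminating the leading term at each step:
  leading term -2·x^4: subtract (-2·x)·f(x) = -2·x^4 + 10·x, leaving -10·x^3 - 5·x^2 + 3·x + 4
  leading term -10·x^3: subtract (-10)·f(x) = 50 - 10·x^3, leaving -5·x^2 + 3·x - 46
The degree is now < 3, so this is the remainder. Hence a · b ≡ -5·x^2 + 3·x - 46 in Q[x]/(f).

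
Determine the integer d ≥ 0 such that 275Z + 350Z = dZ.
In the PID Z, (a, b) is generated by gcd(a, b). Compute gcd(350, 275) with the extended Euclidean algorithm, tracking rows (r, s, t) with s·350 + t·275 = r:
  row A: (350, 1, 0)   [1·350 + 0·275 = 350]
  row B: (275, 0, 1)   [0·350 + 1·275 = 275]
  350 = 1·275 + 75   → row C = row A − 1·row B = (75, 1, −1)   [check: 1·350 − 1·275 = 75]
  275 = 3·75 + 50   → row D = row B − 3·row C = (50, −3, 4)   [check: −3·350 + 4·275 = 50]
  75 = 1·50 + 25   → row E = row C − 1·row D = (25, 4, −5)   [check: 4·350 − 5·275 = 25]
  50 = 2·25 + 0   → remainder 0, stop. gcd = 25 (last nonzero row E).
So gcd(275, 350) = 25, with Bézout identity 4·350 − 5·275 = 25. Containment (⊇): the Bézout identity exhibits 25 as an element of (275, 350), giving (25) ⊆ (275, 350). Containment (⊆): since 25 | 275 and 25 | 350 (275 = 25·11, 350 = 25·14), every Z-linear combination of 275 and 350 is divisible by 25, so (275, 350) ⊆ (25). Therefore (275, 350) = (25), d = 25.

Final answer: (275, 350) = (25); d = 25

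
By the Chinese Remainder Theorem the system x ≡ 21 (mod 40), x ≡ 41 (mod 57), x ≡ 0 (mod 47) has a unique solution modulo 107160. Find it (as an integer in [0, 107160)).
x ≡ 80981 (mod 107160); the representative in [0, 107160) is 80981

The moduli 40, 57, 47 are pairwise coprime, so by the CRT there is a unique solution mod 40·57·47 = 107160.
Solve by successive substitution. Start with x ≡ 21 (mod 40).
  Combine with x ≡ 41 (mod 57): write x = 21 + 40·t and require 21 + 40·t ≡ 41 (mod 57), i.e. 40·t ≡ 41 − 21 ≡ 20 (mod 57). Since 40^(−1) ≡ 10 (mod 57), t ≡ 10·20 ≡ 29 (mod 57). So x ≡ 21 + 40·29 = 1181 (mod 2280).
  Combine with x ≡ 0 (mod 47): write x = 1181 + 2280·t and require 1181 + 2280·t ≡ 0 (mod 47), i.e. 2280·t ≡ 0 − 1181 ≡ 41 (mod 47). Since 2280^(−1) ≡ 2 (mod 47) (2280 ≡ 24 (mod 47)), t ≡ 2·41 ≡ 35 (mod 47). So x ≡ 1181 + 2280·35 = 80981 (mod 107160).
Unique solution in [0, 107160): x = 80981.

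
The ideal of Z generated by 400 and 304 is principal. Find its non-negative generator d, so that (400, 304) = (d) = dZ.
In the PID Z, (a, b) is generated by gcd(a, b). Compute gcd(400, 304) with the extended Euclidean algorithm, tracking rows (r, s, t) with s·400 + t·304 = r:
  row A: (400, 1, 0)   [1·400 + 0·304 = 400]
  row B: (304, 0, 1)   [0·400 + 1·304 = 304]
  400 = 1·304 + 96   → row C = row A − 1·row B = (96, 1, −1)   [check: 1·400 − 1·304 = 96]
  304 = 3·96 + 16   → row D = row B − 3·row C = (16, −3, 4)   [check: −3·400 + 4·304 = 16]
  96 = 6·16 + 0   → remainder 0, stop. gcd = 16 (last nonzero row D).
So gcd(400, 304) = 16, with Bézout identity −3·400 + 4·304 = 16. Containment (⊇): the Bézout identity exhibits 16 as an element of (400, 304), giving (16) ⊆ (400, 304). Containment (⊆): since 16 | 400 and 16 | 304 (400 = 16·25, 304 = 16·19), every Z-linear combination of 400 and 304 is divisible by 16, so (400, 304) ⊆ (16). Therefore (400, 304) = (16), d = 16.

Final answer: (400, 304) = (16); d = 16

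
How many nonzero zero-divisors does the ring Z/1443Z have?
In Z/1443Z each nonzero element is either a unit (gcd with 1443 is 1) or a zero-divisor (gcd > 1). The number of units is φ(1443): factorise 1443 = 3 · 13 · 37, so φ(1443) = (3 − 1) · (13 − 1) · (37 − 1) = 2 · 12 · 36 = 864. The nonzero elements number 1443 − 1 = 1442. Hence the nonzero zero-divisors number 1442 − 864 = 578.

Final answer: Z/1443Z has 578 nonzero zero-divisors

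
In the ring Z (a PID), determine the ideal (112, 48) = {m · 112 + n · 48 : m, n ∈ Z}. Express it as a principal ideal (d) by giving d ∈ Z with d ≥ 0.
(112, 48) = (16); d = 16

In the PID Z, (a, b) is generated by gcd(a, b). Compute gcd(112, 48) with the extended Euclidean algorithm, tracking rows (r, s, t) with s·112 + t·48 = r:
  row A: (112, 1, 0)   [1·112 + 0·48 = 112]
  row B: (48, 0, 1)   [0·112 + 1·48 = 48]
  112 = 2·48 + 16   → row C = row A − 2·row B = (16, 1, −2)   [check: 1·112 − 2·48 = 16]
  48 = 3·16 + 0   → remainder 0, stop. gcd = 16 (last nonzero row C).
So gcd(112, 48) = 16, with Bézout identity 1·112 − 2·48 = 16. Containment (⊇): the Bézout identity exhibits 16 as an element of (112, 48), giving (16) ⊆ (112, 48). Containment (⊆): since 16 | 112 and 16 | 48 (112 = 16·7, 48 = 16·3), every Z-linear combination of 112 and 48 is divisible by 16, so (112, 48) ⊆ (16). Therefore (112, 48) = (16), d = 16.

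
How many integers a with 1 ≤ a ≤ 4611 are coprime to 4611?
2912

The number of a ∈ {1, ..., 4611} with gcd(a, 4611) = 1 is by definition Euler's totient φ(4611). φ is multiplicative, with φ(p^e) = p^e − p^(e−1). Factorise 4611 = 3 · 29 · 53. Then
  φ(4611) = (3 − 1) · (29 − 1) · (53 − 1) = 2 · 28 · 52 = 2912.
So there are 2912 such integers.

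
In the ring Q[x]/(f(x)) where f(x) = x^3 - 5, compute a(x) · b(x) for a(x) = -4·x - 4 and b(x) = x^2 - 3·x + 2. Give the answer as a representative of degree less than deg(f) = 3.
First multiply in Q[x] without reducing: a · b = -4·x^3 + 8·x^2 + 4·x - 8. Now divide by f(x) = x^3 - 5, eliminating the leading term at each step:
  leading term -4·x^3: subtract (-4)·f(x) = 20 - 4·x^3, leaving 8·x^2 + 4·x - 28
The degree is now < 3, so this is the remainder. Hence a · b ≡ 8·x^2 + 4·x - 28 in Q[x]/(f).

Final answer: a · b ≡ 8·x^2 + 4·x - 28 (mod f(x))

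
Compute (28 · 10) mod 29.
19

Both factors are already reduced mod 29. 28 · 10 = 280. Dividing by 29: 280 = 9·29 + 19. So (28 · 10) mod 29 = 19.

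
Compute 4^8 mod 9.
Use repeated squaring. Binary(8) = 1000. Walk through the bits of the exponent 8 left-to-right: at each bit after the leading one, square the running value, then multiply by 4 if the bit is 1 (always reducing mod 9):
  bit 1 = 1 (leading): start with 4.
  bit 2 = 0: square 4^2 = 16 ≡ 7 (mod 9).
  bit 3 = 0: square 7^2 = 49 ≡ 4 (mod 9).
  bit 4 = 0: square 4^2 = 16 ≡ 7 (mod 9).
Final value: 4^8 ≡ 7 (mod 9).

Final answer: 7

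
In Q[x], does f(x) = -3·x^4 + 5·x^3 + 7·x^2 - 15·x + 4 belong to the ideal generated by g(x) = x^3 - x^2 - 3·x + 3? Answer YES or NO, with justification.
NO

In Q[x] the ideal (g) consists of all multiples of g, so f ∈ (g) iff g | f, i.e. iff the remainder of f on division by g is 0. Divide f by g (g is monic, so eliminate the leading term of the running remainder at each step):
  leading term -3·x^4: subtract (-3·x)·g(x) = -3·x^4 + 3·x^3 + 9·x^2 - 9·x, leaving 2·x^3 - 2·x^2 - 6·x + 4
  leading term 2·x^3: subtract (2)·g(x) = 2·x^3 - 2·x^2 - 6·x + 6, leaving -2
The remainder r(x) = -2 ≠ 0 (and deg r < deg g), so g ∤ f, i.e. f ∉ (g).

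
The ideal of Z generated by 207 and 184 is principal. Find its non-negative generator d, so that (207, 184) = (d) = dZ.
In the PID Z, (a, b) is generated by gcd(a, b). Compute gcd(207, 184) with the extended Euclidean algorithm, tracking rows (r, s, t) with s·207 + t·184 = r:
  row A: (207, 1, 0)   [1·207 + 0·184 = 207]
  row B: (184, 0, 1)   [0·207 + 1·184 = 184]
  207 = 1·184 + 23   → row C = row A − 1·row B = (23, 1, −1)   [check: 1·207 − 1·184 = 23]
  184 = 8·23 + 0   → remainder 0, stop. gcd = 23 (last nonzero row C).
So gcd(207, 184) = 23, with Bézout identity 1·207 − 1·184 = 23. Containment (⊇): the Bézout identity exhibits 23 as an element of (207, 184), giving (23) ⊆ (207, 184). Containment (⊆): since 23 | 207 and 23 | 184 (207 = 23·9, 184 = 23·8), every Z-linear combination of 207 and 184 is divisible by 23, so (207, 184) ⊆ (23). Therefore (207, 184) = (23), d = 23.

Final answer: (207, 184) = (23); d = 23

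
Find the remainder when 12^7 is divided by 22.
Use repeated squaring. Binary(7) = 111. Walk through the bits of the exponent 7 left-to-right: at each bit after the leading one, square the running value, then multiply by 12 if the bit is 1 (always reducing mod 22):
  bit 1 = 1 (leading): start with 12.
  bit 2 = 1: square 12^2 = 144 ≡ 12; bit is 1, so multiply 12·12 = 144 ≡ 12 (mod 22).
  bit 3 = 1: square 12^2 = 144 ≡ 12; bit is 1, so multiply 12·12 = 144 ≡ 12 (mod 22).
Final value: 12^7 ≡ 12 (mod 22).

Final answer: 12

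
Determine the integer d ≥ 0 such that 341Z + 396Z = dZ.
In the PID Z, (a, b) is generated by gcd(a, b). Compute gcd(396, 341) with the extended Euclidean algorithm, tracking rows (r, s, t) with s·396 + t·341 = r:
  row A: (396, 1, 0)   [1·396 + 0·341 = 396]
  row B: (341, 0, 1)   [0·396 + 1·341 = 341]
  396 = 1·341 + 55   → row C = row A − 1·row B = (55, 1, −1)   [check: 1·396 − 1·341 = 55]
  341 = 6·55 + 11   → row D = row B − 6·row C = (11, −6, 7)   [check: −6·396 + 7·341 = 11]
  55 = 5·11 + 0   → remainder 0, stop. gcd = 11 (last nonzero row D).
So gcd(341, 396) = 11, with Bézout identity −6·396 + 7·341 = 11. Containment (⊇): the Bézout identity exhibits 11 as an element of (341, 396), giving (11) ⊆ (341, 396). Containment (⊆): since 11 | 341 and 11 | 396 (341 = 11·31, 396 = 11·36), every Z-linear combination of 341 and 396 is divisible by 11, so (341, 396) ⊆ (11). Therefore (341, 396) = (11), d = 11.

Final answer: (341, 396) = (11); d = 11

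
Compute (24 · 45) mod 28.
Reduce the factors first: 45 ≡ 17 (mod 28), so 24 · 45 ≡ 24 · 17 (mod 28). 24 · 17 = 408. Dividing by 28: 408 = 14·28 + 16. So (24 · 45) mod 28 = 16.

Final answer: 16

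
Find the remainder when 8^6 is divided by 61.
Use repeated squaring. Binary(6) = 110. Walk through the bits of the exponent 6 left-to-right: at each bit after the leading one, square the running value, then multiply by 8 if the bit is 1 (always reducing mod 61):
  bit 1 = 1 (leading): start with 8.
  bit 2 = 1: square 8^2 = 64 ≡ 3; bit is 1, so multiply 3·8 = 24 (mod 61).
  bit 3 = 0: square 24^2 = 576 ≡ 27 (mod 61).
Final value: 8^6 ≡ 27 (mod 61).

Final answer: 27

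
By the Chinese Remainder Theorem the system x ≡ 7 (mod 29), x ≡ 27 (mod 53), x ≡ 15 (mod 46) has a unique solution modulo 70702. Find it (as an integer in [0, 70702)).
x ≡ 15609 (mod 70702); the representative in [0, 70702) is 15609

The moduli 29, 53, 46 are pairwise coprime, so by the CRT there is a unique solution mod 29·53·46 = 70702.
Solve by successive substitution. Start with x ≡ 7 (mod 29).
  Combine with x ≡ 27 (mod 53): write x = 7 + 29·t and require 7 + 29·t ≡ 27 (mod 53), i.e. 29·t ≡ 27 − 7 ≡ 20 (mod 53). Since 29^(−1) ≡ 11 (mod 53), t ≡ 11·20 ≡ 8 (mod 53). So x ≡ 7 + 29·8 = 239 (mod 1537).
  Combine with x ≡ 15 (mod 46): write x = 239 + 1537·t and require 239 + 1537·t ≡ 15 (mod 46), i.e. 1537·t ≡ 15 − 239 ≡ 6 (mod 46). Since 1537^(−1) ≡ 17 (mod 46) (1537 ≡ 19 (mod 46)), t ≡ 17·6 ≡ 10 (mod 46). So x ≡ 239 + 1537·10 = 15609 (mod 70702).
Unique solution in [0, 70702): x = 15609.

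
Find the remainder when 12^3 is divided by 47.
Use repeated squaring. Binary(3) = 11. Walk through the bits of the exponent 3 left-to-right: at each bit after the leading one, square the running value, then multiply by 12 if the bit is 1 (always reducing mod 47):
  bit 1 = 1 (leading): start with 12.
  bit 2 = 1: square 12^2 = 144 ≡ 3; bit is 1, so multiply 3·12 = 36 (mod 47).
Final value: 12^3 ≡ 36 (mod 47).

Final answer: 36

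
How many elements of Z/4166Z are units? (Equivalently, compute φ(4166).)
An element a ∈ Z/4166Z is a unit iff gcd(a, 4166) = 1, so the number of units is φ(4166). φ is multiplicative, with φ(p^e) = p^e − p^(e−1). Factorise 4166 = 2 · 2083. Then
  φ(4166) = (2 − 1) · (2083 − 1) = 1 · 2082 = 2082.

Final answer: Z/4166Z has φ(4166) = 2082 units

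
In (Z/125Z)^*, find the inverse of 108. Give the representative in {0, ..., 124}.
108^(−1) ≡ 22 (mod 125)

Apply the extended Euclidean algorithm to (125, 108), tracking rows (r, s, t) with s·125 + t·108 = r. Each division r_prev = q·r_cur + r_new produces the new row as (previous row) − q·(current row):
  row A: (125, 1, 0)   [1·125 + 0·108 = 125]
  row B: (108, 0, 1)   [0·125 + 1·108 = 108]
  125 = 1·108 + 17   → row C = row A − 1·row B = (17, 1, −1)   [check: 1·125 − 1·108 = 17]
  108 = 6·17 + 6   → row D = row B − 6·row C = (6, −6, 7)   [check: −6·125 + 7·108 = 6]
  17 = 2·6 + 5   → row E = row C − 2·row D = (5, 13, −15)   [check: 13·125 − 15·108 = 5]
  6 = 1·5 + 1   → row F = row D − 1·row E = (1, −19, 22)   [check: −19·125 + 22·108 = 1]
  5 = 5·1 + 0   → remainder 0, stop. gcd = 1 (last nonzero row F).
The gcd is 1, so 108 is invertible mod 125. The last nonzero row gives −19·125 + 22·108 = 1, so t = 22. So 108^(−1) ≡ 22 (mod 125). Verify: 108 · 22 = 2376 ≡ 1 (mod 125). ✓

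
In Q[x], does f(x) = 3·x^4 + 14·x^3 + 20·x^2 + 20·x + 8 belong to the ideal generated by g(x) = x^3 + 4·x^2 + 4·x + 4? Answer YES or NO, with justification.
YES

In Q[x] the ideal (g) consists of all multiples of g, so f ∈ (g) iff g | f, i.e. iff the remainder of f on division by g is 0. Divide f by g (g is monic, so eliminate the leading term of the running remainder at each step):
  leading term 3·x^4: subtract (3·x)·g(x) = 3·x^4 + 12·x^3 + 12·x^2 + 12·x, leaving 2·x^3 + 8·x^2 + 8·x + 8
  leading term 2·x^3: subtract (2)·g(x) = 2·x^3 + 8·x^2 + 8·x + 8, leaving 0
The remainder is 0, so f(x) = g(x) · h(x) with h(x) = 3·x + 2. Hence g | f, i.e. f ∈ (g).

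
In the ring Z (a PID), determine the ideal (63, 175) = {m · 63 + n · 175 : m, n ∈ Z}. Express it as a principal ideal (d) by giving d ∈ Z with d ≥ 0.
(63, 175) = (7); d = 7

In the PID Z, (a, b) is generated by gcd(a, b). Compute gcd(175, 63) with the extended Euclidean algorithm, tracking rows (r, s, t) with s·175 + t·63 = r:
  row A: (175, 1, 0)   [1·175 + 0·63 = 175]
  row B: (63, 0, 1)   [0·175 + 1·63 = 63]
  175 = 2·63 + 49   → row C = row A − 2·row B = (49, 1, −2)   [check: 1·175 − 2·63 = 49]
  63 = 1·49 + 14   → row D = row B − 1·row C = (14, −1, 3)   [check: −1·175 + 3·63 = 14]
  49 = 3·14 + 7   → row E = row C − 3·row D = (7, 4, −11)   [check: 4·175 − 11·63 = 7]
  14 = 2·7 + 0   → remainder 0, stop. gcd = 7 (last nonzero row E).
So gcd(63, 175) = 7, with Bézout identity 4·175 − 11·63 = 7. Containment (⊇): the Bézout identity exhibits 7 as an element of (63, 175), giving (7) ⊆ (63, 175). Containment (⊆): since 7 | 63 and 7 | 175 (63 = 7·9, 175 = 7·25), every Z-linear combination of 63 and 175 is divisible by 7, so (63, 175) ⊆ (7). Therefore (63, 175) = (7), d = 7.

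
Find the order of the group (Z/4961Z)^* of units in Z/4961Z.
|(Z/4961Z)^*| = 4400

(Z/4961Z)^* consists of the classes a with gcd(a, 4961) = 1, so its order is φ(4961). φ is multiplicative, with φ(p^e) = p^e − p^(e−1). Factorise 4961 = 11^2 · 41. Then
  φ(4961) = (11^2 − 11^1) · (41 − 1) = 110 · 40 = 4400.
Thus |(Z/4961Z)^*| = 4400.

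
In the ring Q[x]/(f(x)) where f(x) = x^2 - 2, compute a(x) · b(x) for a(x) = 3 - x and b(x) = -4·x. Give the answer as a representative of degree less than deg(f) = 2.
a · b ≡ 8 - 12·x (mod f(x))

First multiply in Q[x] without reducing: a · b = 4·x^2 - 12·x. Now divide by f(x) = x^2 - 2, eliminating the leading term at each step:
  leading term 4·x^2: subtract (4)·f(x) = 4·x^2 - 8, leaving 8 - 12·x
The degree is now < 2, so this is the remainder. Hence a · b ≡ 8 - 12·x in Q[x]/(f).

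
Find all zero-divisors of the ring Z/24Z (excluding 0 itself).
nonzero zero-divisors of Z/24Z = {2, 3, 4, 6, 8, 9, 10, 12, 14, 15, 16, 18, 20, 21, 22}

An element a ∈ Z/24Z (with a ≠ 0) is a zero-divisor iff gcd(a, 24) > 1 (because a is a unit precisely when gcd(a, n) = 1, and in Z/nZ every nonzero, non-unit element is a zero-divisor). Scan a = 1, ..., 23 and keep those with gcd(a, 24) > 1:
  gcd(2, 24) = 2, gcd(3, 24) = 3, gcd(4, 24) = 4, gcd(6, 24) = 6, gcd(8, 24) = 8, gcd(9, 24) = 3, gcd(10, 24) = 2, gcd(12, 24) = 12, gcd(14, 24) = 2, gcd(15, 24) = 3, gcd(16, 24) = 8, gcd(18, 24) = 6, gcd(20, 24) = 4, gcd(21, 24) = 3, gcd(22, 24) = 2.
All other a ∈ {1, ..., 23} have gcd(a, 24) = 1 and are units. So the nonzero zero-divisors are exactly the 15 values of a appearing in this scan.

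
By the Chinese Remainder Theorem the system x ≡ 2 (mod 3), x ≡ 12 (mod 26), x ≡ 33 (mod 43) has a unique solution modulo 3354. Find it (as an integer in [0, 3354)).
x ≡ 506 (mod 3354); the representative in [0, 3354) is 506

The moduli 3, 26, 43 are pairwise coprime, so by the CRT there is a unique solution mod 3·26·43 = 3354.
Solve by successive substitution. Start with x ≡ 2 (mod 3).
  Combine with x ≡ 12 (mod 26): write x = 2 + 3·t and require 2 + 3·t ≡ 12 (mod 26), i.e. 3·t ≡ 12 − 2 ≡ 10 (mod 26). Since 3^(−1) ≡ 9 (mod 26), t ≡ 9·10 ≡ 12 (mod 26). So x ≡ 2 + 3·12 = 38 (mod 78).
  Combine with x ≡ 33 (mod 43): write x = 38 + 78·t and require 38 + 78·t ≡ 33 (mod 43), i.e. 78·t ≡ 33 − 38 ≡ 38 (mod 43). Since 78^(−1) ≡ 16 (mod 43) (78 ≡ 35 (mod 43)), t ≡ 16·38 ≡ 6 (mod 43). So x ≡ 38 + 78·6 = 506 (mod 3354).
Unique solution in [0, 3354): x = 506.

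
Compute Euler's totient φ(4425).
φ is multiplicative, with φ(p^e) = p^e − p^(e−1). Factorise 4425 = 3 · 5^2 · 59. Then
  φ(4425) = (3 − 1) · (5^2 − 5^1) · (59 − 1) = 2 · 20 · 58 = 2320.

Final answer: φ(4425) = 2320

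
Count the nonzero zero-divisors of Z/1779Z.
Z/1779Z has 594 nonzero zero-divisors

In Z/1779Z each nonzero element is either a unit (gcd with 1779 is 1) or a zero-divisor (gcd > 1). The number of units is φ(1779): factorise 1779 = 3 · 593, so φ(1779) = (3 − 1) · (593 − 1) = 2 · 592 = 1184. The nonzero elements number 1779 − 1 = 1778. Hence the nonzero zero-divisors number 1778 − 1184 = 594.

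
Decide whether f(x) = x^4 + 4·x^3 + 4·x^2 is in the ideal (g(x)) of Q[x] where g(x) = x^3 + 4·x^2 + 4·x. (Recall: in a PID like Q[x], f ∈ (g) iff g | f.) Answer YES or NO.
YES

In Q[x] the ideal (g) consists of all multiples of g, so f ∈ (g) iff g | f, i.e. iff the remainder of f on division by g is 0. Divide f by g (g is monic, so eliminate the leading term of the running remainder at each step):
  leading term x^4: subtract (x)·g(x) = x^4 + 4·x^3 + 4·x^2, leaving 0
The remainder is 0, so f(x) = g(x) · h(x) with h(x) = x. Hence g | f, i.e. f ∈ (g).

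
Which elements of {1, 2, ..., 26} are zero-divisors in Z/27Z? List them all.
nonzero zero-divisors of Z/27Z = {3, 6, 9, 12, 15, 18, 21, 24}

An element a ∈ Z/27Z (with a ≠ 0) is a zero-divisor iff gcd(a, 27) > 1 (because a is a unit precisely when gcd(a, n) = 1, and in Z/nZ every nonzero, non-unit element is a zero-divisor). Scan a = 1, ..., 26 and keep those with gcd(a, 27) > 1:
  gcd(3, 27) = 3, gcd(6, 27) = 3, gcd(9, 27) = 9, gcd(12, 27) = 3, gcd(15, 27) = 3, gcd(18, 27) = 9, gcd(21, 27) = 3, gcd(24, 27) = 3.
All other a ∈ {1, ..., 26} have gcd(a, 27) = 1 and are units. So the nonzero zero-divisors are exactly the 8 values of a appearing in this scan.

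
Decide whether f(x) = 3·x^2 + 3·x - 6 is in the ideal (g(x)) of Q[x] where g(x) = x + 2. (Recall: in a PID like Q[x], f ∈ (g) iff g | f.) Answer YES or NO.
In Q[x] the ideal (g) consists of all multiples of g, so f ∈ (g) iff g | f, i.e. iff the remainder of f on division by g is 0. Divide f by g (g is monic, so eliminate the leading term of the running remainder at each step):
  leading term 3·x^2: subtract (3·x)·g(x) = 3·x^2 + 6·x, leaving -3·x - 6
  leading term -3·x: subtract (-3)·g(x) = -3·x - 6, leaving 0
The remainder is 0, so f(x) = g(x) · h(x) with h(x) = 3·x - 3. Hence g | f, i.e. f ∈ (g).

Final answer: YES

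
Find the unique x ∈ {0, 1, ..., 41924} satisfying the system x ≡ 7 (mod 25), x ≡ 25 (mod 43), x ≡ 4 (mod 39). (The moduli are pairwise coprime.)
x ≡ 1057 (mod 41925); the representative in [0, 41925) is 1057

The moduli 25, 43, 39 are pairwise coprime, so by the CRT there is a unique solution mod 25·43·39 = 41925.
Solve by successive substitution. Start with x ≡ 7 (mod 25).
  Combine with x ≡ 25 (mod 43): write x = 7 + 25·t and require 7 + 25·t ≡ 25 (mod 43), i.e. 25·t ≡ 25 − 7 ≡ 18 (mod 43). Since 25^(−1) ≡ 31 (mod 43), t ≡ 31·18 ≡ 42 (mod 43). So x ≡ 7 + 25·42 = 1057 (mod 1075).
  Combine with x ≡ 4 (mod 39): write x = 1057 + 1075·t and require 1057 + 1075·t ≡ 4 (mod 39), i.e. 1075·t ≡ 4 − 1057 ≡ 0 (mod 39). Since 1075^(−1) ≡ 16 (mod 39) (1075 ≡ 22 (mod 39)), t ≡ 16·0 ≡ 0 (mod 39). So x ≡ 1057 + 1075·0 = 1057 (mod 41925).
Unique solution in [0, 41925): x = 1057.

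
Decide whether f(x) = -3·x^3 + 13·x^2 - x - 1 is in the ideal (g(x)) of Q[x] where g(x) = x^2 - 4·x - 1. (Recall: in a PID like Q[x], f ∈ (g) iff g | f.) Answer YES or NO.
In Q[x] the ideal (g) consists of all multiples of g, so f ∈ (g) iff g | f, i.e. iff the remainder of f on division by g is 0. Divide f by g (g is monic, so eliminate the leading term of the running remainder at each step):
  leading term -3·x^3: subtract (-3·x)·g(x) = -3·x^3 + 12·x^2 + 3·x, leaving x^2 - 4·x - 1
  leading term x^2: subtract (1)·g(x) = x^2 - 4·x - 1, leaving 0
The remainder is 0, so f(x) = g(x) · h(x) with h(x) = 1 - 3·x. Hence g | f, i.e. f ∈ (g).

Final answer: YES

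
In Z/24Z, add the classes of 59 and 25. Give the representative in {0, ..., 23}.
Reduce the summands first: 59 ≡ 11, 25 ≡ 1 (mod 24), so 59 + 25 ≡ 11 + 1 (mod 24). 11 + 1 = 12; 12 = 0·24 + 12, so (59 + 25) mod 24 = 12.

Final answer: 12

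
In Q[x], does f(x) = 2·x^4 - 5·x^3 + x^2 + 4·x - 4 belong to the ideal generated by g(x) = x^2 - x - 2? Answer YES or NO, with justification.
In Q[x] the ideal (g) consists of all multiples of g, so f ∈ (g) iff g | f, i.e. iff the remainder of f on division by g is 0. Divide f by g (g is monic, so eliminate the leading term of the running remainder at each step):
  leading term 2·x^4: subtract (2·x^2)·g(x) = 2·x^4 - 2·x^3 - 4·x^2, leaving -3·x^3 + 5·x^2 + 4·x - 4
  leading term -3·x^3: subtract (-3·x)·g(x) = -3·x^3 + 3·x^2 + 6·x, leaving 2·x^2 - 2·x - 4
  leading term 2·x^2: subtract (2)·g(x) = 2·x^2 - 2·x - 4, leaving 0
The remainder is 0, so f(x) = g(x) · h(x) with h(x) = 2·x^2 - 3·x + 2. Hence g | f, i.e. f ∈ (g).

Final answer: YES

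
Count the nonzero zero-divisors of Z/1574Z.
In Z/1574Z each nonzero element is either a unit (gcd with 1574 is 1) or a zero-divisor (gcd > 1). The number of units is φ(1574): factorise 1574 = 2 · 787, so φ(1574) = (2 − 1) · (787 − 1) = 1 · 786 = 786. The nonzero elements number 1574 − 1 = 1573. Hence the nonzero zero-divisors number 1573 − 786 = 787.

Final answer: Z/1574Z has 787 nonzero zero-divisors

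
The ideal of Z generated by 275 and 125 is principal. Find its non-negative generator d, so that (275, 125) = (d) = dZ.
(275, 125) = (25); d = 25

In the PID Z, (a, b) is generated by gcd(a, b). Compute gcd(275, 125) with the extended Euclidean algorithm, tracking rows (r, s, t) with s·275 + t·125 = r:
  row A: (275, 1, 0)   [1·275 + 0·125 = 275]
  row B: (125, 0, 1)   [0·275 + 1·125 = 125]
  275 = 2·125 + 25   → row C = row A − 2·row B = (25, 1, −2)   [check: 1·275 − 2·125 = 25]
  125 = 5·25 + 0   → remainder 0, stop. gcd = 25 (last nonzero row C).
So gcd(275, 125) = 25, with Bézout identity 1·275 − 2·125 = 25. Containment (⊇): the Bézout identity exhibits 25 as an element of (275, 125), giving (25) ⊆ (275, 125). Containment (⊆): since 25 | 275 and 25 | 125 (275 = 25·11, 125 = 25·5), every Z-linear combination of 275 and 125 is divisible by 25, so (275, 125) ⊆ (25). Therefore (275, 125) = (25), d = 25.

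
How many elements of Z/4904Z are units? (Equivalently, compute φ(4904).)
An element a ∈ Z/4904Z is a unit iff gcd(a, 4904) = 1, so the number of units is φ(4904). φ is multiplicative, with φ(p^e) = p^e − p^(e−1). Factorise 4904 = 2^3 · 613. Then
  φ(4904) = (2^3 − 2^2) · (613 − 1) = 4 · 612 = 2448.

Final answer: Z/4904Z has φ(4904) = 2448 units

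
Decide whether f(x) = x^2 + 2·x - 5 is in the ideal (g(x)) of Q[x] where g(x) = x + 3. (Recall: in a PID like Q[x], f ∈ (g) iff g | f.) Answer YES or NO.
In Q[x] the ideal (g) consists of all multiples of g, so f ∈ (g) iff g | f, i.e. iff the remainder of f on division by g is 0. Divide f by g (g is monic, so eliminate the leading term of the running remainder at each step):
  leading term x^2: subtract (x)·g(x) = x^2 + 3·x, leaving -x - 5
  leading term -x: subtract (-1)·g(x) = -x - 3, leaving -2
The remainder r(x) = -2 ≠ 0 (and deg r < deg g), so g ∤ f, i.e. f ∉ (g).

Final answer: NO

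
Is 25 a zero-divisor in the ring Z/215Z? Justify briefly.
YES

gcd(25, 215) = 5 > 1, so 25 is not a unit in Z/215Z. In Z/nZ every nonzero non-unit is a zero-divisor: explicitly, take b = 215/gcd = 43 ≠ 0 (mod 215); then 25·43 = 1075 = 5·215, i.e. 25·43 ≡ 0 (mod 215). So 25 is a zero-divisor.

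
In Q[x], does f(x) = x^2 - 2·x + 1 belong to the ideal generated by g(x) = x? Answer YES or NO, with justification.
NO

In Q[x] the ideal (g) consists of all multiples of g, so f ∈ (g) iff g | f, i.e. iff the remainder of f on division by g is 0. Divide f by g (g is monic, so eliminate the leading term of the running remainder at each step):
  leading term x^2: subtract (x)·g(x) = x^2, leaving 1 - 2·x
  leading term -2·x: subtract (-2)·g(x) = -2·x, leaving 1
The remainder r(x) = 1 ≠ 0 (and deg r < deg g), so g ∤ f, i.e. f ∉ (g).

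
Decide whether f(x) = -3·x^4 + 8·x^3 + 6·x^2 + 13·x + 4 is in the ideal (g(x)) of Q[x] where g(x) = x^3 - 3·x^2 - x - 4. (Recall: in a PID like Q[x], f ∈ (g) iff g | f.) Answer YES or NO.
YES

In Q[x] the ideal (g) consists of all multiples of g, so f ∈ (g) iff g | f, i.e. iff the remainder of f on division by g is 0. Divide f by g (g is monic, so eliminate the leading term of the running remainder at each step):
  leading term -3·x^4: subtract (-3·x)·g(x) = -3·x^4 + 9·x^3 + 3·x^2 + 12·x, leaving -x^3 + 3·x^2 + x + 4
  leading term -x^3: subtract (-1)·g(x) = -x^3 + 3·x^2 + x + 4, leaving 0
The remainder is 0, so f(x) = g(x) · h(x) with h(x) = -3·x - 1. Hence g | f, i.e. f ∈ (g).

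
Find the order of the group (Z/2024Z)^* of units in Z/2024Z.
(Z/2024Z)^* consists of the classes a with gcd(a, 2024) = 1, so its order is φ(2024). φ is multiplicative, with φ(p^e) = p^e − p^(e−1). Factorise 2024 = 2^3 · 11 · 23. Then
  φ(2024) = (2^3 − 2^2) · (11 − 1) · (23 − 1) = 4 · 10 · 22 = 880.
Thus |(Z/2024Z)^*| = 880.

Final answer: |(Z/2024Z)^*| = 880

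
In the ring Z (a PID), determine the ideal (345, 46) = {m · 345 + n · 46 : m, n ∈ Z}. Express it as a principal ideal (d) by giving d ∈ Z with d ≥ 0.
In the PID Z, (a, b) is generated by gcd(a, b). Compute gcd(345, 46) with the extended Euclidean algorithm, tracking rows (r, s, t) with s·345 + t·46 = r:
  row A: (345, 1, 0)   [1·345 + 0·46 = 345]
  row B: (46, 0, 1)   [0·345 + 1·46 = 46]
  345 = 7·46 + 23   → row C = row A − 7·row B = (23, 1, −7)   [check: 1·345 − 7·46 = 23]
  46 = 2·23 + 0   → remainder 0, stop. gcd = 23 (last nonzero row C).
So gcd(345, 46) = 23, with Bézout identity 1·345 − 7·46 = 23. Containment (⊇): the Bézout identity exhibits 23 as an element of (345, 46), giving (23) ⊆ (345, 46). Containment (⊆): since 23 | 345 and 23 | 46 (345 = 23·15, 46 = 23·2), every Z-linear combination of 345 and 46 is divisible by 23, so (345, 46) ⊆ (23). Therefore (345, 46) = (23), d = 23.

Final answer: (345, 46) = (23); d = 23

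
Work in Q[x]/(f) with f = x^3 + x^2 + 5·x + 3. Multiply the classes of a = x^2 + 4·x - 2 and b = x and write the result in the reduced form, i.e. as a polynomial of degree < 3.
a · b ≡ 3·x^2 - 7·x - 3 (mod f(x))

First multiply in Q[x] without reducing: a · b = x^3 + 4·x^2 - 2·x. Now divide by f(x) = x^3 + x^2 + 5·x + 3, eliminating the leading term at each step:
  leading term x^3: subtract (1)·f(x) = x^3 + x^2 + 5·x + 3, leaving 3·x^2 - 7·x - 3
The degree is now < 3, so this is the remainder. Hence a · b ≡ 3·x^2 - 7·x - 3 in Q[x]/(f).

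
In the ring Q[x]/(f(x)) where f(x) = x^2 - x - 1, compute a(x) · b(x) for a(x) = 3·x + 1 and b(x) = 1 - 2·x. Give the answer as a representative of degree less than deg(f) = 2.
First multiply in Q[x] without reducing: a · b = -6·x^2 + x + 1. Now divide by f(x) = x^2 - x - 1, eliminating the leading term at each step:
  leading term -6·x^2: subtract (-6)·f(x) = -6·x^2 + 6·x + 6, leaving -5·x - 5
The degree is now < 2, so this is the remainder. Hence a · b ≡ -5·x - 5 in Q[x]/(f).

Final answer: a · b ≡ -5·x - 5 (mod f(x))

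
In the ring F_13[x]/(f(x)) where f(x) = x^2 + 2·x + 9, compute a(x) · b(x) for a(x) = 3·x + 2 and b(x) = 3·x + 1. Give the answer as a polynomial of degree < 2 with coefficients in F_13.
Multiply as integer polynomials: a · b = 9·x^2 + 9·x + 2. Reducing coefficients mod 13: a · b ≡ 9·x^2 + 9·x + 2. Now divide by f(x) = x^2 + 2·x + 9 in F_13[x], eliminating the leading term at each step:
  leading term 9·x^2: subtract (9)·f(x) = 9·x^2 + 5·x + 3, leaving 4·x + 12 (coefficients mod 13)
The degree is now < 2, so this is the remainder. Hence a · b ≡ 4·x + 12 in F_13[x]/(f).

Final answer: a · b ≡ 4·x + 12 (mod f(x))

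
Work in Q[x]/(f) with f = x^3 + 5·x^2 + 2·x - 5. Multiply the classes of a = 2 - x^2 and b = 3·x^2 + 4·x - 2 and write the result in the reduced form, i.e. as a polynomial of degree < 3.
a · b ≡ -41·x^2 - 29·x + 51 (mod f(x))

First multiply in Q[x] without reducing: a · b = -3·x^4 - 4·x^3 + 8·x^2 + 8·x - 4. Now divide by f(x) = x^3 + 5·x^2 + 2·x - 5, eliminating the leading term at each step:
  leading term -3·x^4: subtract (-3·x)·f(x) = -3·x^4 - 15·x^3 - 6·x^2 + 15·x, leaving 11·x^3 + 14·x^2 - 7·x - 4
  leading term 11·x^3: subtract (11)·f(x) = 11·x^3 + 55·x^2 + 22·x - 55, leaving -41·x^2 - 29·x + 51
The degree is now < 3, so this is the remainder. Hence a · b ≡ -41·x^2 - 29·x + 51 in Q[x]/(f).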